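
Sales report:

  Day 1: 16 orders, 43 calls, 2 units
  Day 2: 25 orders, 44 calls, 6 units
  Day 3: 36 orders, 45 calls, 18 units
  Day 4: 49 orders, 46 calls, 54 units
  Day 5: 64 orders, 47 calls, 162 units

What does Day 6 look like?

Orders: perfect squares: 4², 5², 6², …; 16, 25, 36, 49, 64 → 81.
Calls — +1 each step: 43, 44, 45, 46, 47 → 48.
Units — ×3 each step: 2, 6, 18, 54, 162 → 486.
Putting it together: 81 orders, 48 calls, 486 units.

81 orders, 48 calls, 486 units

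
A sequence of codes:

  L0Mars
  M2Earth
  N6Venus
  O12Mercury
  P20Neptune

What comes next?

Q30Uranus

Letter: letters move forward 1 place in the alphabet, so L, M, N, O, P → Q.
For the second component, differences are 2, 4, 6, … (increasing by 2 each time): 0, 2, 6, 12, 20 → 30.
Planet goes Mars, Earth, Venus, Mercury, Neptune → Uranus (runs backward through the planets Mercury→Neptune).
So the next code is Q30Uranus.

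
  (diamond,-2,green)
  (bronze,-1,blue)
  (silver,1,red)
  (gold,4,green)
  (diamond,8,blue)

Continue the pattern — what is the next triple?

(bronze,13,red)

Rank: repeats diamond → bronze → silver → gold, so diamond, bronze, silver, gold, diamond → bronze.
Second value: differences are 1, 2, 3, … (increasing by 1 each time), so -2, -1, 1, 4, 8 → 13.
Colour: green, blue, red, green, blue → red (repeats green → blue → red).
So the next triple is (bronze,13,red).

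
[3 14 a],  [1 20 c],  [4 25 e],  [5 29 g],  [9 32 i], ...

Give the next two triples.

For the first part, each term is the sum of the two before it: 3, 1, 4, 5, 9 → 14 → 23.
Second part — differences are 6, 5, 4, … (decreasing by 1 each time): 14, 20, 25, 29, 32 → 34 → 35.
Letter: a, c, e, g, i → k → m (letters move forward 2 places in the alphabet).
Putting the parts together: [14 34 k] and then [23 35 m].

[14 34 k], [23 35 m]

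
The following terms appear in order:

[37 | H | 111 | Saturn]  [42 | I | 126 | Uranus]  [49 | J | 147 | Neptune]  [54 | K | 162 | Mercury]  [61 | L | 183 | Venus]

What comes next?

[66 | M | 198 | Earth]

First part: alternating steps +5, +7, +5, +7, …, so 37, 42, 49, 54, 61 → 66.
Letter goes H, I, J, K, L → M (letters move forward 1 place in the alphabet).
Third part: always 3 × the first part, so 111, 126, 147, 162, 183 → 198.
For the planet, runs through the planets Mercury→Neptune: Saturn, Uranus, Neptune, Mercury, Venus → Earth.
So the next term is [66 | M | 198 | Earth].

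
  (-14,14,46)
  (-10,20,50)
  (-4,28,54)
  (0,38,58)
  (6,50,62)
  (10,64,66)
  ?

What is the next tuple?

(16,80,70)

First component: -14, -10, -4, 0, 6, 10 → 16 (alternating steps +4, +6, +4, +6, …).
Second component goes 14, 20, 28, 38, 50, 64 → 80 (differences are 6, 8, 10, … (increasing by 2 each time)).
Third component: 46, 50, 54, 58, 62, 66 → 70 (+4 each step).
So the next tuple is (16,80,70).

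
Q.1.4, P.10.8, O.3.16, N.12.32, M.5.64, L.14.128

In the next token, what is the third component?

256

Third component: 4, 8, 16, 32, 64, 128 → 256 (×2 each step).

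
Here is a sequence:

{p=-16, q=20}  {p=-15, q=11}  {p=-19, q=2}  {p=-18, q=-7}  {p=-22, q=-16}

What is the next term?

P: -16, -15, -19, -18, -22 → -21 (alternating steps +1, −4, +1, −4, …).
Q: −9 each step, so 20, 11, 2, -7, -16 → -25.
Putting it together: {p=-21, q=-25}.

{p=-21, q=-25}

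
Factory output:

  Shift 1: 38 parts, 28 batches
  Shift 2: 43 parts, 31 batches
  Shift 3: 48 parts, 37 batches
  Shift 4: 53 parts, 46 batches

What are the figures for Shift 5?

58 parts, 58 batches

For the parts, +5 each step: 38, 43, 48, 53 → 58.
Batches: differences are 3, 6, 9, … (increasing by 3 each time); 28, 31, 37, 46 → 58.
Combining the parts gives 58 parts, 58 batches.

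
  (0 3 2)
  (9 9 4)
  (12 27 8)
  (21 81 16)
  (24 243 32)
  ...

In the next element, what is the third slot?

64

Third slot: 2, 4, 8, 16, 32 → 64 (×2 each step).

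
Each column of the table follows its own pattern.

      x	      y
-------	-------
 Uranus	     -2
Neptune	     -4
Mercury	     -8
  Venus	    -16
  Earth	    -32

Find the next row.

Column x: runs through the planets Mercury→Neptune; Uranus, Neptune, Mercury, Venus, Earth → Mars.
Column y — ×2 each step: -2, -4, -8, -16, -32 → -64.
Combining the parts gives Mars  -64.

Mars  -64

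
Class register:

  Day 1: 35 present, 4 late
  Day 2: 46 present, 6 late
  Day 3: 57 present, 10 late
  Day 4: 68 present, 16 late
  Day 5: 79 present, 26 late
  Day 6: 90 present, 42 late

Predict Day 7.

101 present, 68 late

Present goes 35, 46, 57, 68, 79, 90 → 101 (+11 each step).
Late — each term is the sum of the two before it: 4, 6, 10, 16, 26, 42 → 68.
Putting it together: 101 present, 68 late.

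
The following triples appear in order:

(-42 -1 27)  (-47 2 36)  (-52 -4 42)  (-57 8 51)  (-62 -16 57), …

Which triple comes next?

First component goes -42, -47, -52, -57, -62 → -67 (−5 each step).
Second component goes -1, 2, -4, 8, -16 → 32 (×(-2) each step).
Third component: alternating steps +9, +6, +9, +6, …, so 27, 36, 42, 51, 57 → 66.
So the next triple is (-67 32 66).

(-67 32 66)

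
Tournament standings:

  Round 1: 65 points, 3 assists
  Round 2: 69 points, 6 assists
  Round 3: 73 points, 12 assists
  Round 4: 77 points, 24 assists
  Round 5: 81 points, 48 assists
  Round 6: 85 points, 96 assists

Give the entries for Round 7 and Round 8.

Points goes 65, 69, 73, 77, 81, 85 → 89 → 93 (+4 each step).
For the assists, ×2 each step: 3, 6, 12, 24, 48, 96 → 192 → 384.
Putting the parts together: 89 points, 192 assists and then 93 points, 384 assists.

89 points, 192 assists; 93 points, 384 assists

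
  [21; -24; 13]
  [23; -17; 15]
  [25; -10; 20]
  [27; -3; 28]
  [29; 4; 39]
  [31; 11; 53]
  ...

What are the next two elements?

[33; 18; 70], [35; 25; 90]

First value: +2 each step, so 21, 23, 25, 27, 29, 31 → 33 → 35.
For the second value, +7 each step: -24, -17, -10, -3, 4, 11 → 18 → 25.
Third value — differences are 2, 5, 8, … (increasing by 3 each time): 13, 15, 20, 28, 39, 53 → 70 → 90.
So the next two elements are [33; 18; 70] and [35; 25; 90].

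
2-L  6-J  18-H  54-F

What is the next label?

First component: 2, 6, 18, 54 → 162 (×3 each step).
Letter: L, J, H, F → D (letters move back 2 places in the alphabet).
Putting it together: 162-D.

162-D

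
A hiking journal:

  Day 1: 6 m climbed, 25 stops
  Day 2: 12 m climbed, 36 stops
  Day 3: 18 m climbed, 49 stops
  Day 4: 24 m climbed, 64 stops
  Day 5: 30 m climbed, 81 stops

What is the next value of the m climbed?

M climbed: +6 each step, so 6, 12, 18, 24, 30 → 36.

36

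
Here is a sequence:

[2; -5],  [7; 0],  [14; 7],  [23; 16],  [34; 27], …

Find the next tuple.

[47; 40]

First component — differences are 5, 7, 9, … (increasing by 2 each time): 2, 7, 14, 23, 34 → 47.
Second component: always 7 less than the first component, so -5, 0, 7, 16, 27 → 40.
Combining the parts gives [47; 40].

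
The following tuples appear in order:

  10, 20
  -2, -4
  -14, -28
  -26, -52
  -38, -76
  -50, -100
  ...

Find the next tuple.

For the first entry, −12 each step: 10, -2, -14, -26, -38, -50 → -62.
Second entry: 20, -4, -28, -52, -76, -100 → -124 (always 2 × the first entry).
Putting it together: -62, -124.

-62, -124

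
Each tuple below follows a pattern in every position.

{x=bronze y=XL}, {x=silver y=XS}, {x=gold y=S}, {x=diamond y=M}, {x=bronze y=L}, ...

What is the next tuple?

{x=silver y=XL}

X goes bronze, silver, gold, diamond, bronze → silver (repeats bronze → silver → gold → diamond).
For the y, runs through clothing sizes XS→XL: XL, XS, S, M, L → XL.
So the next tuple is {x=silver y=XL}.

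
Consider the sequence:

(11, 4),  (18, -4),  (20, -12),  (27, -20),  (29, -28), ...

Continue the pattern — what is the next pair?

(36, -36)

First value: alternating steps +7, +2, +7, +2, …, so 11, 18, 20, 27, 29 → 36.
Second value goes 4, -4, -12, -20, -28 → -36 (−8 each step).
Combining the parts gives (36, -36).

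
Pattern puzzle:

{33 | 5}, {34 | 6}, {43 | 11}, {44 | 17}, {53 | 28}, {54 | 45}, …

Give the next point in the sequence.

For the first slot, alternating steps +1, +9, +1, +9, …: 33, 34, 43, 44, 53, 54 → 63.
Second slot — each term is the sum of the two before it: 5, 6, 11, 17, 28, 45 → 73.
Combining the parts gives {63 | 73}.

{63 | 73}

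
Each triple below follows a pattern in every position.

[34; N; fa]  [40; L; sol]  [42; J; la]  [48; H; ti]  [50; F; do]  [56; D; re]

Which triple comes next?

[58; B; mi]

First value: alternating steps +6, +2, +6, +2, …, so 34, 40, 42, 48, 50, 56 → 58.
For the letter, letters move back 2 places in the alphabet: N, L, J, H, F, D → B.
Note — runs through the solfège scale do→ti: fa, sol, la, ti, do, re → mi.
So the next triple is [58; B; mi].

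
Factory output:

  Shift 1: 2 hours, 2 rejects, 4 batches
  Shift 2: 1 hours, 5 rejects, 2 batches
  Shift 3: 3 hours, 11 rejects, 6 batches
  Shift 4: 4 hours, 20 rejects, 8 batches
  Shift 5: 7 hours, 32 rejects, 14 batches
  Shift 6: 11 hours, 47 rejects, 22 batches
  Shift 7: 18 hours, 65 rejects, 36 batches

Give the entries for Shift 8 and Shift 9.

Hours — each term is the sum of the two before it: 2, 1, 3, 4, 7, 11, 18 → 29 → 47.
For the rejects, differences are 3, 6, 9, … (increasing by 3 each time): 2, 5, 11, 20, 32, 47, 65 → 86 → 110.
Batches — always 2 × the hours: 4, 2, 6, 8, 14, 22, 36 → 58 → 94.
So the next two rows are 29 hours, 86 rejects, 58 batches and 47 hours, 110 rejects, 94 batches.

29 hours, 86 rejects, 58 batches; 47 hours, 110 rejects, 94 batches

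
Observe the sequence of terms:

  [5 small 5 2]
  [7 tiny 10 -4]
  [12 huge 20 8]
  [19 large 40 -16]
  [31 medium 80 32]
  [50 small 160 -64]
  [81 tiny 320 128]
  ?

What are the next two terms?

[131 huge 640 -256], [212 large 1280 512]

First value goes 5, 7, 12, 19, 31, 50, 81 → 131 → 212 (each term is the sum of the two before it).
Size: repeats small → tiny → huge → large → medium, so small, tiny, huge, large, medium, small, tiny → huge → large.
For the third value, ×2 each step: 5, 10, 20, 40, 80, 160, 320 → 640 → 1280.
For the fourth value, ×(-2) each step: 2, -4, 8, -16, 32, -64, 128 → -256 → 512.
Putting the parts together: [131 huge 640 -256] and then [212 large 1280 512].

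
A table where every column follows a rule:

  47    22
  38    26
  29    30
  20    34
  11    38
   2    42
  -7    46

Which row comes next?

First component: −9 each step, so 47, 38, 29, 20, 11, 2, -7 → -16.
For the second component, +4 each step: 22, 26, 30, 34, 38, 42, 46 → 50.
So the next row is -16  50.

-16  50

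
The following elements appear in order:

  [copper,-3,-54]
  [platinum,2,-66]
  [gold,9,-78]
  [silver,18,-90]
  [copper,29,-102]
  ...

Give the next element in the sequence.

For the metal, repeats copper → platinum → gold → silver: copper, platinum, gold, silver, copper → platinum.
Second component: differences are 5, 7, 9, … (increasing by 2 each time); -3, 2, 9, 18, 29 → 42.
For the third component, −12 each step: -54, -66, -78, -90, -102 → -114.
Putting it together: [platinum,42,-114].

[platinum,42,-114]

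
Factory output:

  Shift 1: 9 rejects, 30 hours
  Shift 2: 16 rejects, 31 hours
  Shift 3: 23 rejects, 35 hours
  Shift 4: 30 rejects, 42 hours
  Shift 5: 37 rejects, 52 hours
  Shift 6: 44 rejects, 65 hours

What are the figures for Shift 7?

51 rejects, 81 hours

Rejects — +7 each step: 9, 16, 23, 30, 37, 44 → 51.
Hours — differences are 1, 4, 7, … (increasing by 3 each time): 30, 31, 35, 42, 52, 65 → 81.
So the next line is 51 rejects, 81 hours.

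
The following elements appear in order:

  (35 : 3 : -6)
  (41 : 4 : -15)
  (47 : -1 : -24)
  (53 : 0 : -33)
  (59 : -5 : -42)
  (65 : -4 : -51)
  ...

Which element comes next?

(71 : -9 : -60)

First entry — +6 each step: 35, 41, 47, 53, 59, 65 → 71.
For the second entry, alternating steps +1, −5, +1, −5, …: 3, 4, -1, 0, -5, -4 → -9.
Third entry: -6, -15, -24, -33, -42, -51 → -60 (−9 each step).
Putting it together: (71 : -9 : -60).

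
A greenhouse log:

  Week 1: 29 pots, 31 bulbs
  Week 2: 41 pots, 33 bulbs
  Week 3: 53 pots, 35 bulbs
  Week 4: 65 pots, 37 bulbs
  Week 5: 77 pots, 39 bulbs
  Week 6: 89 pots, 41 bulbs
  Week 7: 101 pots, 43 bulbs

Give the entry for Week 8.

113 pots, 45 bulbs

Pots: +12 each step, so 29, 41, 53, 65, 77, 89, 101 → 113.
Bulbs goes 31, 33, 35, 37, 39, 41, 43 → 45 (+2 each step).
So the next line is 113 pots, 45 bulbs.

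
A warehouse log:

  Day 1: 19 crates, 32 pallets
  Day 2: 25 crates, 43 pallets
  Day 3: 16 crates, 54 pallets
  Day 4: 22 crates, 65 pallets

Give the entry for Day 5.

Crates: 19, 25, 16, 22 → 13 (alternating steps +6, −9, +6, −9, …).
Pallets: +11 each step, so 32, 43, 54, 65 → 76.
So the next line is 13 crates, 76 pallets.

13 crates, 76 pallets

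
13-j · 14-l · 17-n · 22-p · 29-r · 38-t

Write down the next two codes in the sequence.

49-v then 62-x

First component goes 13, 14, 17, 22, 29, 38 → 49 → 62 (differences are 1, 3, 5, … (increasing by 2 each time)).
Letter goes j, l, n, p, r, t → v → x (letters move forward 2 places in the alphabet).
Putting the parts together: 49-v and then 62-x.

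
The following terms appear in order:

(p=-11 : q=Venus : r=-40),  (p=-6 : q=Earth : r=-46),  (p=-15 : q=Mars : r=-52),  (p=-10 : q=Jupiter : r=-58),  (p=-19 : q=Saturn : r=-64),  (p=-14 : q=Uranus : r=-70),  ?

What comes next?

For the p, alternating steps +5, −9, +5, −9, …: -11, -6, -15, -10, -19, -14 → -23.
Q: runs through the planets Mercury→Neptune, so Venus, Earth, Mars, Jupiter, Saturn, Uranus → Neptune.
R goes -40, -46, -52, -58, -64, -70 → -76 (−6 each step).
Putting it together: (p=-23 : q=Neptune : r=-76).

(p=-23 : q=Neptune : r=-76)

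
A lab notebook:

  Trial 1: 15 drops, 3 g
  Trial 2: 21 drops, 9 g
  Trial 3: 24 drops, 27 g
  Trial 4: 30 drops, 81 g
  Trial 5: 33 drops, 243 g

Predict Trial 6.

Drops: 15, 21, 24, 30, 33 → 39 (alternating steps +6, +3, +6, +3, …).
G: ×3 each step, so 3, 9, 27, 81, 243 → 729.
So the next line is 39 drops, 729 g.

39 drops, 729 g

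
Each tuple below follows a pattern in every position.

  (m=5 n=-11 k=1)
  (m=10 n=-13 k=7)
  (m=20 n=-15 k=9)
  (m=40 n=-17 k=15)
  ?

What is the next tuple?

(m=80 n=-19 k=17)

For the m, ×2 each step: 5, 10, 20, 40 → 80.
N: −2 each step, so -11, -13, -15, -17 → -19.
For the k, alternating steps +6, +2, +6, +2, …: 1, 7, 9, 15 → 17.
Putting it together: (m=80 n=-19 k=17).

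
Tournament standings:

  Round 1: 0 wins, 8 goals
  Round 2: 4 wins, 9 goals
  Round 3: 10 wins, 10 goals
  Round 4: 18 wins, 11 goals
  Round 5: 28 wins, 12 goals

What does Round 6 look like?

Wins — differences are 4, 6, 8, … (increasing by 2 each time): 0, 4, 10, 18, 28 → 40.
Goals: +1 each step, so 8, 9, 10, 11, 12 → 13.
Putting it together: 40 wins, 13 goals.

40 wins, 13 goals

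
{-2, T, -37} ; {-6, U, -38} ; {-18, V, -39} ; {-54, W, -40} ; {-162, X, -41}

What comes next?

{-486, Y, -42}

First part: ×3 each step; -2, -6, -18, -54, -162 → -486.
Letter: letters move forward 1 place in the alphabet, so T, U, V, W, X → Y.
For the third part, −1 each step: -37, -38, -39, -40, -41 → -42.
Putting it together: {-486, Y, -42}.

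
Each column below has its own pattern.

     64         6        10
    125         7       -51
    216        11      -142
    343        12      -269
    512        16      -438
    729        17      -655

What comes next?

1000  21  -926

First component: perfect cubes: 4³, 5³, 6³, …, so 64, 125, 216, 343, 512, 729 → 1000.
Second component goes 6, 7, 11, 12, 16, 17 → 21 (alternating steps +1, +4, +1, +4, …).
Third component: 10, -51, -142, -269, -438, -655 → -926 (together with the first component always sums to 74).
Putting it together: 1000  21  -926.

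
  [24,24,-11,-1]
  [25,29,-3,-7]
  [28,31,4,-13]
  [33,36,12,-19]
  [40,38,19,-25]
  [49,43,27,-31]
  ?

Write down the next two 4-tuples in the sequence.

[60,45,34,-37], [73,50,42,-43]

For the first component, differences are 1, 3, 5, … (increasing by 2 each time): 24, 25, 28, 33, 40, 49 → 60 → 73.
Second component goes 24, 29, 31, 36, 38, 43 → 45 → 50 (alternating steps +5, +2, +5, +2, …).
Third component — alternating steps +8, +7, +8, +7, …: -11, -3, 4, 12, 19, 27 → 34 → 42.
Fourth component: -1, -7, -13, -19, -25, -31 → -37 → -43 (−6 each step).
So the next two 4-tuples are [60,45,34,-37] and [73,50,42,-43].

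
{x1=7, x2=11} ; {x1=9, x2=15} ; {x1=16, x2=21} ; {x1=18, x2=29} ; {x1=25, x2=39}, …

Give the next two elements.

{x1=27, x2=51}, {x1=34, x2=65}

X1: alternating steps +2, +7, +2, +7, …, so 7, 9, 16, 18, 25 → 27 → 34.
X2 — differences are 4, 6, 8, … (increasing by 2 each time): 11, 15, 21, 29, 39 → 51 → 65.
Putting the parts together: {x1=27, x2=51} and then {x1=34, x2=65}.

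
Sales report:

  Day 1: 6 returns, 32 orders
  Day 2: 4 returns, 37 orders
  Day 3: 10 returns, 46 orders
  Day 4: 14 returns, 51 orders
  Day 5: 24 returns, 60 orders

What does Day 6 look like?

38 returns, 65 orders

Returns: 6, 4, 10, 14, 24 → 38 (each term is the sum of the two before it).
Orders: alternating steps +5, +9, +5, +9, …, so 32, 37, 46, 51, 60 → 65.
Putting it together: 38 returns, 65 orders.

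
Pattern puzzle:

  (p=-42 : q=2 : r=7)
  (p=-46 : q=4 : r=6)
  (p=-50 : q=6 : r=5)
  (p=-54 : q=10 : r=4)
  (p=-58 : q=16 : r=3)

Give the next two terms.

(p=-62 : q=26 : r=2), (p=-66 : q=42 : r=1)

P: −4 each step, so -42, -46, -50, -54, -58 → -62 → -66.
Q: each term is the sum of the two before it, so 2, 4, 6, 10, 16 → 26 → 42.
R goes 7, 6, 5, 4, 3 → 2 → 1 (−1 each step).
Putting the parts together: (p=-62 : q=26 : r=2) and then (p=-66 : q=42 : r=1).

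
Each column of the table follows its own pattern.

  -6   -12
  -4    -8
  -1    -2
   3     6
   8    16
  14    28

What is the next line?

21  42

First component: differences are 2, 3, 4, … (increasing by 1 each time), so -6, -4, -1, 3, 8, 14 → 21.
Second component: always 2 × the first component, so -12, -8, -2, 6, 16, 28 → 42.
So the next line is 21  42.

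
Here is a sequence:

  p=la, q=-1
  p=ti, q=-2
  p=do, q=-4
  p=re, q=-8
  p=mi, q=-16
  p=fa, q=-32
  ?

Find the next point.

p=sol, q=-64

P — runs through the solfège scale do→ti: la, ti, do, re, mi, fa → sol.
For the q, ×2 each step: -1, -2, -4, -8, -16, -32 → -64.
So the next point is p=sol, q=-64.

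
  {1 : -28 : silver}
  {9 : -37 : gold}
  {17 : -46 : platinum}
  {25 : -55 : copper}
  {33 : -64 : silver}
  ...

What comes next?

First slot goes 1, 9, 17, 25, 33 → 41 (+8 each step).
Second slot: -28, -37, -46, -55, -64 → -73 (−9 each step).
Metal goes silver, gold, platinum, copper, silver → gold (repeats silver → gold → platinum → copper).
So the next tuple is {41 : -73 : gold}.

{41 : -73 : gold}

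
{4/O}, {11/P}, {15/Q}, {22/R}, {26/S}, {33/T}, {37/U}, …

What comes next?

First value goes 4, 11, 15, 22, 26, 33, 37 → 44 (alternating steps +7, +4, +7, +4, …).
Letter goes O, P, Q, R, S, T, U → V (letters move forward 1 place in the alphabet).
So the next pair is {44/V}.

{44/V}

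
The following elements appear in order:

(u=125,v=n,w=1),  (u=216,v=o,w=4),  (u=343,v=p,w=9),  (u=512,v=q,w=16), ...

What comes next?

(u=729,v=r,w=25)

U: 125, 216, 343, 512 → 729 (perfect cubes: 5³, 6³, 7³, …).
V goes n, o, p, q → r (letters move forward 1 place in the alphabet).
W: perfect squares: 1², 2², 3², …; 1, 4, 9, 16 → 25.
Putting it together: (u=729,v=r,w=25).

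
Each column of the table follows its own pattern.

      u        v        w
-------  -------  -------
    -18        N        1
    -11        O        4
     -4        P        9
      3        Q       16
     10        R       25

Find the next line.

17  S  36

Column u: +7 each step; -18, -11, -4, 3, 10 → 17.
Column v goes N, O, P, Q, R → S (letters move forward 1 place in the alphabet).
Column w: 1, 4, 9, 16, 25 → 36 (differences are 3, 5, 7, … (increasing by 2 each time)).
So the next line is 17  S  36.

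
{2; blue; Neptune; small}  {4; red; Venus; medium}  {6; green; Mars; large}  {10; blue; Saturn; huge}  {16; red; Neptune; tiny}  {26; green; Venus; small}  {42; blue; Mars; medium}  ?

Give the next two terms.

For the first part, each term is the sum of the two before it: 2, 4, 6, 10, 16, 26, 42 → 68 → 110.
Colour goes blue, red, green, blue, red, green, blue → red → green (repeats blue → red → green).
Planet: repeats Neptune → Venus → Mars → Saturn, so Neptune, Venus, Mars, Saturn, Neptune, Venus, Mars → Saturn → Neptune.
Size: repeats small → medium → large → huge → tiny, so small, medium, large, huge, tiny, small, medium → large → huge.
Putting the parts together: {68; red; Saturn; large} and then {110; green; Neptune; huge}.

{68; red; Saturn; large}, {110; green; Neptune; huge}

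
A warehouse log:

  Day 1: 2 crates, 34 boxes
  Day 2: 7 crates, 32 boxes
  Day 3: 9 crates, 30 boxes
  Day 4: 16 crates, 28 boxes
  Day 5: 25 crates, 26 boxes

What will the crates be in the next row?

For the crates, each term is the sum of the two before it: 2, 7, 9, 16, 25 → 41.

41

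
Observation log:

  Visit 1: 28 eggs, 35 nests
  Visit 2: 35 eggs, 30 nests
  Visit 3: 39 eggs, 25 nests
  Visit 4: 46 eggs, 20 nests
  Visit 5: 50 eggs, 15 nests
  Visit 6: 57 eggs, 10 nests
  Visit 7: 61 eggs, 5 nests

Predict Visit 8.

For the eggs, alternating steps +7, +4, +7, +4, …: 28, 35, 39, 46, 50, 57, 61 → 68.
Nests — −5 each step: 35, 30, 25, 20, 15, 10, 5 → 0.
Putting it together: 68 eggs, 0 nests.

68 eggs, 0 nests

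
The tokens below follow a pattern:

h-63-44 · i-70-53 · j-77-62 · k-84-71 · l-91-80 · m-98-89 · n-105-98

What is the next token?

o-112-107

Letter: h, i, j, k, l, m, n → o (letters move forward 1 place in the alphabet).
Second component: +7 each step; 63, 70, 77, 84, 91, 98, 105 → 112.
For the third component, +9 each step: 44, 53, 62, 71, 80, 89, 98 → 107.
Putting it together: o-112-107.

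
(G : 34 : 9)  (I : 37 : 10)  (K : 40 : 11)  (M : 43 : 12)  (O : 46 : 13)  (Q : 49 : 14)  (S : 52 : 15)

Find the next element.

(U : 55 : 16)

Letter: letters move forward 2 places in the alphabet, so G, I, K, M, O, Q, S → U.
Second value: +3 each step, so 34, 37, 40, 43, 46, 49, 52 → 55.
Third value — +1 each step: 9, 10, 11, 12, 13, 14, 15 → 16.
So the next element is (U : 55 : 16).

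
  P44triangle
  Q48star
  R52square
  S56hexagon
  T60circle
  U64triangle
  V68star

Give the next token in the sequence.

Letter: P, Q, R, S, T, U, V → W (letters move forward 1 place in the alphabet).
Second component — +4 each step: 44, 48, 52, 56, 60, 64, 68 → 72.
Shape: triangle, star, square, hexagon, circle, triangle, star → square (repeats triangle → star → square → hexagon → circle).
Combining the parts gives W72square.

W72square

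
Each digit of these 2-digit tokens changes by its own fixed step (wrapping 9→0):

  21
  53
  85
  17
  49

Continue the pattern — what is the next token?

71

First digit — +3 each step, mod 10: 2, 5, 8, 1, 4 → 7.
For the second digit, +2 each step, mod 10: 1, 3, 5, 7, 9 → 1.
Putting it together: 71.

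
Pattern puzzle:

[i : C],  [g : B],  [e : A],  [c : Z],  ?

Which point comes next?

First letter goes i, g, e, c → a (letters move back 2 places in the alphabet).
Second letter: letters move back 1 place in the alphabet, wrapping A→Z, so C, B, A, Z → Y.
So the next point is [a : Y].

[a : Y]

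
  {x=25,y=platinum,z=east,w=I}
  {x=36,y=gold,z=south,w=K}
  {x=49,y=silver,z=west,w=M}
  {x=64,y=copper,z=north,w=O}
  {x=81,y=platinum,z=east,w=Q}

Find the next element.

{x=100,y=gold,z=south,w=S}

For the x, perfect squares: 5², 6², 7², …: 25, 36, 49, 64, 81 → 100.
Y: platinum, gold, silver, copper, platinum → gold (repeats platinum → gold → silver → copper).
Z: repeats east → south → west → north, so east, south, west, north, east → south.
W — letters move forward 2 places in the alphabet: I, K, M, O, Q → S.
Combining the parts gives {x=100,y=gold,z=south,w=S}.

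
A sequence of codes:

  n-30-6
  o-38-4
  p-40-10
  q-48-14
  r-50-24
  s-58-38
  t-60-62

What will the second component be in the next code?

68

For the second component, alternating steps +8, +2, +8, +2, …: 30, 38, 40, 48, 50, 58, 60 → 68.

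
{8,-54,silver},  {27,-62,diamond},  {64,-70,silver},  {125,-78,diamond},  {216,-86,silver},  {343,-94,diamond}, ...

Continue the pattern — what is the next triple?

For the first part, perfect cubes: 2³, 3³, 4³, …: 8, 27, 64, 125, 216, 343 → 512.
Second part — −8 each step: -54, -62, -70, -78, -86, -94 → -102.
Rank: alternates silver ↔ diamond; silver, diamond, silver, diamond, silver, diamond → silver.
Combining the parts gives {512,-102,silver}.

{512,-102,silver}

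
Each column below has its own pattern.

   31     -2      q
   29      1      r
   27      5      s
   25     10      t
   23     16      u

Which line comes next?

First component goes 31, 29, 27, 25, 23 → 21 (−2 each step).
Second component: differences are 3, 4, 5, … (increasing by 1 each time); -2, 1, 5, 10, 16 → 23.
For the letter, letters move forward 1 place in the alphabet: q, r, s, t, u → v.
Putting it together: 21  23  v.

21  23  v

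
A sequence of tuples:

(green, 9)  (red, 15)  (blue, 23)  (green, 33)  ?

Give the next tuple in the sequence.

Colour: repeats green → red → blue, so green, red, blue, green → red.
Second value — differences are 6, 8, 10, … (increasing by 2 each time): 9, 15, 23, 33 → 45.
Putting it together: (red, 45).

(red, 45)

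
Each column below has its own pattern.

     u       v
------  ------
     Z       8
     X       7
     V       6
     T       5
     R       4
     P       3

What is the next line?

N  2

Column u: letters move back 2 places in the alphabet; Z, X, V, T, R, P → N.
Column v: −1 each step, so 8, 7, 6, 5, 4, 3 → 2.
Combining the parts gives N  2.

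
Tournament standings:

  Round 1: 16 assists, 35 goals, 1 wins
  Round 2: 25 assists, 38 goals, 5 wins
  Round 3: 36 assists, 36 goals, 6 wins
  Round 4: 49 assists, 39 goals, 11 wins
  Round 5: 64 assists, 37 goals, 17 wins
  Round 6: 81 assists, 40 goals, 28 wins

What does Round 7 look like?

100 assists, 38 goals, 45 wins

Assists: perfect squares: 4², 5², 6², …, so 16, 25, 36, 49, 64, 81 → 100.
For the goals, alternating steps +3, −2, +3, −2, …: 35, 38, 36, 39, 37, 40 → 38.
Wins goes 1, 5, 6, 11, 17, 28 → 45 (each term is the sum of the two before it).
Putting it together: 100 assists, 38 goals, 45 wins.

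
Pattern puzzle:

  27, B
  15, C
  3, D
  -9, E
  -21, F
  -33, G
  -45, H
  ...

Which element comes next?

First entry goes 27, 15, 3, -9, -21, -33, -45 → -57 (−12 each step).
Letter goes B, C, D, E, F, G, H → I (letters move forward 1 place in the alphabet).
Combining the parts gives -57, I.

-57, I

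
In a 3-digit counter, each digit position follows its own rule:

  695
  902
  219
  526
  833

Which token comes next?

First digit: +3 each step, mod 10, so 6, 9, 2, 5, 8 → 1.
Second digit — +1 each step, mod 10: 9, 0, 1, 2, 3 → 4.
Third digit goes 5, 2, 9, 6, 3 → 0 (−3 each step, mod 10).
So the next token is 140.

140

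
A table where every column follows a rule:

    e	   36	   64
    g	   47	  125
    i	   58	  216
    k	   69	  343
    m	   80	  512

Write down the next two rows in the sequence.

o  91  729; q  102  1000

Letter: e, g, i, k, m → o → q (letters move forward 2 places in the alphabet).
Second component goes 36, 47, 58, 69, 80 → 91 → 102 (+11 each step).
For the third component, perfect cubes: 4³, 5³, 6³, …: 64, 125, 216, 343, 512 → 729 → 1000.
So the next two rows are o  91  729 and q  102  1000.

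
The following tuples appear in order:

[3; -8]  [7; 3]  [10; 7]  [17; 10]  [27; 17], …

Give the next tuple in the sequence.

For the first entry, each term is the sum of the two before it: 3, 7, 10, 17, 27 → 44.
Second entry: -8, 3, 7, 10, 17 → 27 (always the previous value of the first entry).
So the next tuple is [44; 27].

[44; 27]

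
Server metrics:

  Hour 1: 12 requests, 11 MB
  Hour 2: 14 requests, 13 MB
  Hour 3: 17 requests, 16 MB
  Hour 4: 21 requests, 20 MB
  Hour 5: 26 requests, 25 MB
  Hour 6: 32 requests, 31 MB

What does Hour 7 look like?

For the requests, differences are 2, 3, 4, … (increasing by 1 each time): 12, 14, 17, 21, 26, 32 → 39.
For the MB, differences are 2, 3, 4, … (increasing by 1 each time): 11, 13, 16, 20, 25, 31 → 38.
Putting it together: 39 requests, 38 MB.

39 requests, 38 MB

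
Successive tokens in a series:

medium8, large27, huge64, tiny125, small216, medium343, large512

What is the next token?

Size — repeats medium → large → huge → tiny → small: medium, large, huge, tiny, small, medium, large → huge.
For the second component, perfect cubes: 2³, 3³, 4³, …: 8, 27, 64, 125, 216, 343, 512 → 729.
Combining the parts gives huge729.

huge729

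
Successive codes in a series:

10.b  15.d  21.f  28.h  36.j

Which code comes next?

First component — differences are 5, 6, 7, … (increasing by 1 each time): 10, 15, 21, 28, 36 → 45.
Letter goes b, d, f, h, j → l (letters move forward 2 places in the alphabet).
Putting it together: 45.l.

45.l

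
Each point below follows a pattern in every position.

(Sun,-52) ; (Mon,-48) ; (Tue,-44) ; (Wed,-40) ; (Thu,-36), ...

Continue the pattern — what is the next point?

(Fri,-32)

Day: runs through the weekdays Mon→Sun; Sun, Mon, Tue, Wed, Thu → Fri.
Second component: +4 each step; -52, -48, -44, -40, -36 → -32.
Putting it together: (Fri,-32).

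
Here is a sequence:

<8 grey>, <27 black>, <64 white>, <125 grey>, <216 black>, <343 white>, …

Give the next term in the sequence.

<512 grey>

First value: perfect cubes: 2³, 3³, 4³, …; 8, 27, 64, 125, 216, 343 → 512.
For the shade, repeats grey → black → white: grey, black, white, grey, black, white → grey.
Putting it together: <512 grey>.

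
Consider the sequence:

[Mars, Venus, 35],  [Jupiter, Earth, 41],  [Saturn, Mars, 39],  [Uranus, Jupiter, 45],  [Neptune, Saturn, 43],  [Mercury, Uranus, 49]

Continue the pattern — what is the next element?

[Venus, Neptune, 47]

First planet: runs through the planets Mercury→Neptune, so Mars, Jupiter, Saturn, Uranus, Neptune, Mercury → Venus.
Second planet: runs through the planets Mercury→Neptune; Venus, Earth, Mars, Jupiter, Saturn, Uranus → Neptune.
Third slot — alternating steps +6, −2, +6, −2, …: 35, 41, 39, 45, 43, 49 → 47.
Combining the parts gives [Venus, Neptune, 47].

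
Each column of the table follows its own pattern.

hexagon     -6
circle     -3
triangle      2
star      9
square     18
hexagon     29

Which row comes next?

circle  42

Shape: repeats hexagon → circle → triangle → star → square; hexagon, circle, triangle, star, square, hexagon → circle.
Second component — differences are 3, 5, 7, … (increasing by 2 each time): -6, -3, 2, 9, 18, 29 → 42.
Combining the parts gives circle  42.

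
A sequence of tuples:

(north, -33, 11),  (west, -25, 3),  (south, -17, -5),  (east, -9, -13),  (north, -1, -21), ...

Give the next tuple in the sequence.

For the direction, repeats north → west → south → east: north, west, south, east, north → west.
Second part — +8 each step: -33, -25, -17, -9, -1 → 7.
Third part: together with the second part always sums to -22, so 11, 3, -5, -13, -21 → -29.
So the next tuple is (west, 7, -29).

(west, 7, -29)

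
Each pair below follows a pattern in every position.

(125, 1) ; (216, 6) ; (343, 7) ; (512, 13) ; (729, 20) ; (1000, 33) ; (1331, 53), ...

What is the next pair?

(1728, 86)

First part goes 125, 216, 343, 512, 729, 1000, 1331 → 1728 (perfect cubes: 5³, 6³, 7³, …).
For the second part, each term is the sum of the two before it: 1, 6, 7, 13, 20, 33, 53 → 86.
Combining the parts gives (1728, 86).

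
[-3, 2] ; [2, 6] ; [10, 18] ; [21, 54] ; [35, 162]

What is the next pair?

First coordinate: differences are 5, 8, 11, … (increasing by 3 each time), so -3, 2, 10, 21, 35 → 52.
Second coordinate: 2, 6, 18, 54, 162 → 486 (×3 each step).
Putting it together: [52, 486].

[52, 486]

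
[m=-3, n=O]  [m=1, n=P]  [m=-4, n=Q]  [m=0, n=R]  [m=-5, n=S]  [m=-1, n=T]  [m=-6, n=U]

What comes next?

M: alternating steps +4, −5, +4, −5, …, so -3, 1, -4, 0, -5, -1, -6 → -2.
N — letters move forward 1 place in the alphabet: O, P, Q, R, S, T, U → V.
Combining the parts gives [m=-2, n=V].

[m=-2, n=V]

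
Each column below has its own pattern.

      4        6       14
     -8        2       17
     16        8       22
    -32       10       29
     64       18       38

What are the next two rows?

-128  28  49; 256  46  62

First component — ×(-2) each step: 4, -8, 16, -32, 64 → -128 → 256.
Second component goes 6, 2, 8, 10, 18 → 28 → 46 (each term is the sum of the two before it).
Third component — differences are 3, 5, 7, … (increasing by 2 each time): 14, 17, 22, 29, 38 → 49 → 62.
Putting the parts together: -128  28  49 and then 256  46  62.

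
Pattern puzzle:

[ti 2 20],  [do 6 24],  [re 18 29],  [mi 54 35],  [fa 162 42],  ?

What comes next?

For the note, runs through the solfège scale do→ti: ti, do, re, mi, fa → sol.
Second entry goes 2, 6, 18, 54, 162 → 486 (×3 each step).
For the third entry, differences are 4, 5, 6, … (increasing by 1 each time): 20, 24, 29, 35, 42 → 50.
So the next tuple is [sol 486 50].

[sol 486 50]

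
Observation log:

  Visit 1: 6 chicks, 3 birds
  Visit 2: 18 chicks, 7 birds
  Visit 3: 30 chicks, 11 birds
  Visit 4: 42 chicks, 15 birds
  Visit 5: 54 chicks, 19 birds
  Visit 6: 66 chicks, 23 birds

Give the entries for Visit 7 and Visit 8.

78 chicks, 27 birds; 90 chicks, 31 birds

Chicks — +12 each step: 6, 18, 30, 42, 54, 66 → 78 → 90.
Birds — +4 each step: 3, 7, 11, 15, 19, 23 → 27 → 31.
Putting the parts together: 78 chicks, 27 birds and then 90 chicks, 31 birds.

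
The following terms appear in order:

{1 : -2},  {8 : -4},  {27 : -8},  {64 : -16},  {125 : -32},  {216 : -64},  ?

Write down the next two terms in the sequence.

First value: perfect cubes: 1³, 2³, 3³, …; 1, 8, 27, 64, 125, 216 → 343 → 512.
Second value goes -2, -4, -8, -16, -32, -64 → -128 → -256 (×2 each step).
So the next two terms are {343 : -128} and {512 : -256}.

{343 : -128}, {512 : -256}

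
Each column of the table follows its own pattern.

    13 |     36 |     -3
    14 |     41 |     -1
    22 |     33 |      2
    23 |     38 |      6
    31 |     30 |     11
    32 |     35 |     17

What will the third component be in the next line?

24

Third component — differences are 2, 3, 4, … (increasing by 1 each time): -3, -1, 2, 6, 11, 17 → 24.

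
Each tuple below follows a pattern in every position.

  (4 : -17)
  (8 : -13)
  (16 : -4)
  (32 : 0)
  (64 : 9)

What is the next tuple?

First coordinate: ×2 each step; 4, 8, 16, 32, 64 → 128.
Second coordinate: -17, -13, -4, 0, 9 → 13 (alternating steps +4, +9, +4, +9, …).
Combining the parts gives (128 : 13).

(128 : 13)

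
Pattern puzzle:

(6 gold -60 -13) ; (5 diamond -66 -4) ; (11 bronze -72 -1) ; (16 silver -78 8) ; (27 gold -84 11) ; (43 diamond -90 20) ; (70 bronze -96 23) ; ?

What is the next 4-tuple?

For the first coordinate, each term is the sum of the two before it: 6, 5, 11, 16, 27, 43, 70 → 113.
Rank — repeats gold → diamond → bronze → silver: gold, diamond, bronze, silver, gold, diamond, bronze → silver.
Third coordinate: −6 each step, so -60, -66, -72, -78, -84, -90, -96 → -102.
For the fourth coordinate, alternating steps +9, +3, +9, +3, …: -13, -4, -1, 8, 11, 20, 23 → 32.
Combining the parts gives (113 silver -102 32).

(113 silver -102 32)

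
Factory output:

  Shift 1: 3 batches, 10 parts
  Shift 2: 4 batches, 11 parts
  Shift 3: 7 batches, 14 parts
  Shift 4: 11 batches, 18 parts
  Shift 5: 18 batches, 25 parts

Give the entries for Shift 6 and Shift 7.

Batches: each term is the sum of the two before it; 3, 4, 7, 11, 18 → 29 → 47.
Parts goes 10, 11, 14, 18, 25 → 36 → 54 (always 7 more than the batches).
So the next two lines are 29 batches, 36 parts and 47 batches, 54 parts.

29 batches, 36 parts; 47 batches, 54 parts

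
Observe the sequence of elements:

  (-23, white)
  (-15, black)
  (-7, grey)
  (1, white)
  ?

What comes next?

First part: +8 each step, so -23, -15, -7, 1 → 9.
Shade: repeats white → black → grey, so white, black, grey, white → black.
Combining the parts gives (9, black).

(9, black)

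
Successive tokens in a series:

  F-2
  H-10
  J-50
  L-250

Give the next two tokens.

N-1250, P-6250

Letter: letters move forward 2 places in the alphabet, so F, H, J, L → N → P.
Second component goes 2, 10, 50, 250 → 1250 → 6250 (×5 each step).
Putting the parts together: N-1250 and then P-6250.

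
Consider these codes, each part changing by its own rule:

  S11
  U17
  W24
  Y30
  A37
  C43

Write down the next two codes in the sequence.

E50, G56

Letter goes S, U, W, Y, A, C → E → G (letters move forward 2 places in the alphabet, wrapping Z→A).
Second component: 11, 17, 24, 30, 37, 43 → 50 → 56 (alternating steps +6, +7, +6, +7, …).
Putting the parts together: E50 and then G56.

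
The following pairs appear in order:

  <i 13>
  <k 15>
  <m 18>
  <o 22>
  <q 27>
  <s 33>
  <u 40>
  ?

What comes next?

Letter — letters move forward 2 places in the alphabet: i, k, m, o, q, s, u → w.
For the second component, differences are 2, 3, 4, … (increasing by 1 each time): 13, 15, 18, 22, 27, 33, 40 → 48.
Combining the parts gives <w 48>.

<w 48>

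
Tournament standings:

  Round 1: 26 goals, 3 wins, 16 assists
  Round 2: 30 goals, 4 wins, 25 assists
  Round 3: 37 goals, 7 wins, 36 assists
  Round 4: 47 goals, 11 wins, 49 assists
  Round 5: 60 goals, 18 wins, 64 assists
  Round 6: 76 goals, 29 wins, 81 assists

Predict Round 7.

Goals: differences are 4, 7, 10, … (increasing by 3 each time), so 26, 30, 37, 47, 60, 76 → 95.
Wins — each term is the sum of the two before it: 3, 4, 7, 11, 18, 29 → 47.
Assists: perfect squares: 4², 5², 6², …; 16, 25, 36, 49, 64, 81 → 100.
Putting it together: 95 goals, 47 wins, 100 assists.

95 goals, 47 wins, 100 assists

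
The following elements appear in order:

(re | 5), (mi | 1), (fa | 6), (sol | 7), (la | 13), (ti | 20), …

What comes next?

Note: runs through the solfège scale do→ti, so re, mi, fa, sol, la, ti → do.
Second entry goes 5, 1, 6, 7, 13, 20 → 33 (each term is the sum of the two before it).
Putting it together: (do | 33).

(do | 33)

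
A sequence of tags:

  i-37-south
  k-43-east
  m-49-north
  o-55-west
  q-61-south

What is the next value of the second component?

67

Second component — +6 each step: 37, 43, 49, 55, 61 → 67.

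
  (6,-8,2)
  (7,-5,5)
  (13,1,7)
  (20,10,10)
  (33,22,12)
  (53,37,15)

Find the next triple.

(86,55,17)

First component — each term is the sum of the two before it: 6, 7, 13, 20, 33, 53 → 86.
Second component goes -8, -5, 1, 10, 22, 37 → 55 (differences are 3, 6, 9, … (increasing by 3 each time)).
Third component: 2, 5, 7, 10, 12, 15 → 17 (alternating steps +3, +2, +3, +2, …).
So the next triple is (86,55,17).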